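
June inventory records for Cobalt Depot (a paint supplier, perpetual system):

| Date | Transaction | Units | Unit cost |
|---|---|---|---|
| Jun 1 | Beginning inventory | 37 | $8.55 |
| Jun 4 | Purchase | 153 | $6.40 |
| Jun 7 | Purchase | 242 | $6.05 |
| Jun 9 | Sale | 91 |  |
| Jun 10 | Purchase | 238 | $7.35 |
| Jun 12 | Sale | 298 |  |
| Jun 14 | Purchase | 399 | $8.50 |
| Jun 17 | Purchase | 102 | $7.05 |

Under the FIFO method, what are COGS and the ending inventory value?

COGS = $2,499.50; ending inventory = $6,120.05

Jun 9, 91 sold [FIFO — oldest first]: 37 @ $8.55 + 54 @ $6.40 = $661.95
Jun 12, 298 sold [FIFO — oldest first]: 99 @ $6.40 + 199 @ $6.05 = $1,837.55
Total COGS = $661.95 + $1,837.55 = $2,499.50
Ending inventory: 43 @ $6.05 + 238 @ $7.35 + 399 @ $8.50 + 102 @ $7.05 = $6,120.05
Check: goods available $8,619.55 = COGS $2,499.50 + ending $6,120.05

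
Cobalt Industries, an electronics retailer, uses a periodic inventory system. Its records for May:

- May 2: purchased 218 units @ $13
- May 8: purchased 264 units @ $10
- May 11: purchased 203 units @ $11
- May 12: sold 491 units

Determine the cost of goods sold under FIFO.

COGS = $5,573

May 12, 491 sold [FIFO — oldest first]: 218 @ $13 + 264 @ $10 + 9 @ $11 = $5,573
Ending inventory: 194 @ $11 = $2,134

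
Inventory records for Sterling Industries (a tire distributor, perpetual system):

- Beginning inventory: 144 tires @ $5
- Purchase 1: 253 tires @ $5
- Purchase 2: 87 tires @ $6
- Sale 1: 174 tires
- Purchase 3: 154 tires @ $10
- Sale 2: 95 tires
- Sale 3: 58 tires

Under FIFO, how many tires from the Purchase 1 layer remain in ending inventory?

70

Sale 1 (174) [FIFO — oldest first]: 144 @ $5 + 30 @ $5 = $870
Sale 2 (95) [FIFO — oldest first]: 95 @ $5 = $475
Sale 3 (58) [FIFO — oldest first]: 58 @ $5 = $290
Total COGS = $870 + $475 + $290 = $1,635
Ending inventory: 70 @ $5 + 87 @ $6 + 154 @ $10 = $2,412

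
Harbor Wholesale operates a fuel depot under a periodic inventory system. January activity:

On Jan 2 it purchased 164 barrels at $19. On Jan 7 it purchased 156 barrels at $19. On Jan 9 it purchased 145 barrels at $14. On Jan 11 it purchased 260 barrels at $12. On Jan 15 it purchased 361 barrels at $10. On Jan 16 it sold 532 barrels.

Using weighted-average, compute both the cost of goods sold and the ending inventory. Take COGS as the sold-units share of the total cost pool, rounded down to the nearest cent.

Jan 16, sell 532: 532/1086 × $14,840.00 → $7,269.68
Ending inventory (cost pool remaining) = $7,570.32

COGS = $7,269.68; ending inventory = $7,570.32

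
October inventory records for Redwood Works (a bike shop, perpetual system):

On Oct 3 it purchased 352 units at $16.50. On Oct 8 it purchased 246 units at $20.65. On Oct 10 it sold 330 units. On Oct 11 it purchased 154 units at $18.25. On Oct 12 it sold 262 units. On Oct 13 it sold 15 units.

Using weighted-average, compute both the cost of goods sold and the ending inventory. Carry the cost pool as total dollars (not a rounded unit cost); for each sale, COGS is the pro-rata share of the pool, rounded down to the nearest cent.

After Oct 3: 352 on hand, pool $5,808.00 (≈ $16.5000 each)
After Oct 8: 598 on hand, pool $10,887.90 (≈ $18.2072 each)
Oct 10, sell 330: 330/598 × $10,887.90 → $6,008.37
After Oct 11: 422 on hand, pool $7,690.03 (≈ $18.2228 each)
Oct 12, sell 262: 262/422 × $7,690.03 → $4,774.37
Oct 13, sell 15: 15/160 × $2,915.66 → $273.34
Total COGS = $6,008.37 + $4,774.37 + $273.34 = $11,056.08
Ending inventory (cost pool remaining) = $2,642.32

COGS = $11,056.08; ending inventory = $2,642.32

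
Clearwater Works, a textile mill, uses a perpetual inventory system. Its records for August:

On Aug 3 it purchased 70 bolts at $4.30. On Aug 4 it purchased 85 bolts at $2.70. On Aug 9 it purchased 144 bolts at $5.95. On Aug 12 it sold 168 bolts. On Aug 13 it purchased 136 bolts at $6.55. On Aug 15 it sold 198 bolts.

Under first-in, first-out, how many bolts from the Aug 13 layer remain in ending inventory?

69

Aug 12, 168 sold [FIFO — oldest first]: 70 @ $4.30 + 85 @ $2.70 + 13 @ $5.95 = $607.85
Aug 15, 198 sold [FIFO — oldest first]: 131 @ $5.95 + 67 @ $6.55 = $1,218.30
Total COGS = $607.85 + $1,218.30 = $1,826.15
Ending inventory: 69 @ $6.55 = $451.95
Check: goods available $2,278.10 = COGS $1,826.15 + ending $451.95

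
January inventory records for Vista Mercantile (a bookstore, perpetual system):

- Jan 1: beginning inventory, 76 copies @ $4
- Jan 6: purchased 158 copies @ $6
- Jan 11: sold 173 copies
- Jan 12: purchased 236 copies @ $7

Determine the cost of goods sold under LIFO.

Jan 11, 173 sold [LIFO — newest first]: 158 @ $6 + 15 @ $4 = $1,008
Ending inventory: 61 @ $4 + 236 @ $7 = $1,896

COGS = $1,008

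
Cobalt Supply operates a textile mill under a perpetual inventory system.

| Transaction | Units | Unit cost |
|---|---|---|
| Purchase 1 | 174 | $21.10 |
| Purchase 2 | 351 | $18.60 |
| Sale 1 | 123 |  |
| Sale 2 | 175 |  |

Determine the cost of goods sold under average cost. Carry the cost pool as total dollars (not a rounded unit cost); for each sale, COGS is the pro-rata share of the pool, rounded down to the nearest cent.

COGS = $5,789.71

After Purchase 1: 174 on hand, pool $3,671.40 (≈ $21.1000 each)
After Purchase 2: 525 on hand, pool $10,200.00 (≈ $19.4286 each)
Sale 1, sell 123: 123/525 × $10,200.00 → $2,389.71
Sale 2, sell 175: 175/402 × $7,810.29 → $3,400.00
Total COGS = $2,389.71 + $3,400.00 = $5,789.71
Ending inventory (cost pool remaining) = $4,410.29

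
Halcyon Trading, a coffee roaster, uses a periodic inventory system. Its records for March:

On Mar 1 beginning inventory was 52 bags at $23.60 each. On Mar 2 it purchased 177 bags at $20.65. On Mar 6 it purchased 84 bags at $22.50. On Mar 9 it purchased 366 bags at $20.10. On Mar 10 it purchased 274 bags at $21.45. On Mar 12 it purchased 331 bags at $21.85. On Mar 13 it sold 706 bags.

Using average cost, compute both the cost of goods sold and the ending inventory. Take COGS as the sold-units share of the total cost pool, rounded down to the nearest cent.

Mar 13, sell 706: 706/1284 × $27,238.50 → $14,976.93
Ending inventory (cost pool remaining) = $12,261.57

COGS = $14,976.93; ending inventory = $12,261.57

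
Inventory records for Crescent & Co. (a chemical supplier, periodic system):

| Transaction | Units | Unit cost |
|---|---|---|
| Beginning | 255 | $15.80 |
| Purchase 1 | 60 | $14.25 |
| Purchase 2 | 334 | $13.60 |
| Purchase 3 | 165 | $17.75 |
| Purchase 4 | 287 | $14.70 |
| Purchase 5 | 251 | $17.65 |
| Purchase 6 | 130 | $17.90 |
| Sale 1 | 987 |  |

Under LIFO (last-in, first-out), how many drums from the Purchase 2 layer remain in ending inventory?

180

Sale 1 (987) [LIFO — newest first]: 130 @ $17.90 + 251 @ $17.65 + 287 @ $14.70 + 165 @ $17.75 + 154 @ $13.60 = $15,999.20
Ending inventory: 255 @ $15.80 + 60 @ $14.25 + 180 @ $13.60 = $7,332.00
Check: goods available $23,331.20 = COGS $15,999.20 + ending $7,332.00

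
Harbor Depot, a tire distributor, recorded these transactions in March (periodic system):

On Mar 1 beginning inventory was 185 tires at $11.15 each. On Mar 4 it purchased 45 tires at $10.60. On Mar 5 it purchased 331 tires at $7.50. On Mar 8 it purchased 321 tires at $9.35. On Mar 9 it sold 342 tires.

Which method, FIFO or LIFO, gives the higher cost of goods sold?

FIFO

FIFO COGS: 185 @ $11.15 + 45 @ $10.60 + 112 @ $7.50 = $3,379.75
LIFO COGS: 321 @ $9.35 + 21 @ $7.50 = $3,158.85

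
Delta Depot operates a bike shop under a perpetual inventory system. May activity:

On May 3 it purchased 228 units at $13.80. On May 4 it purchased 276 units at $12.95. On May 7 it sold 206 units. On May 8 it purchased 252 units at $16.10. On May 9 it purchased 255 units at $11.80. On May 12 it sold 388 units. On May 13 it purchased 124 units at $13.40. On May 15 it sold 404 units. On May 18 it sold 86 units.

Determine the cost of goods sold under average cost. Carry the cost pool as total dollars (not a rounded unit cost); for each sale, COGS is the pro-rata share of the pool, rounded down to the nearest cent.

COGS = $14,752.64

After May 3: 228 on hand, pool $3,146.40 (≈ $13.8000 each)
After May 4: 504 on hand, pool $6,720.60 (≈ $13.3345 each)
May 7, sell 206: 206/504 × $6,720.60 → $2,746.91
After May 8: 550 on hand, pool $8,030.89 (≈ $14.6016 each)
After May 9: 805 on hand, pool $11,039.89 (≈ $13.7141 each)
May 12, sell 388: 388/805 × $11,039.89 → $5,321.08
After May 13: 541 on hand, pool $7,380.41 (≈ $13.6422 each)
May 15, sell 404: 404/541 × $7,380.41 → $5,511.43
May 18, sell 86: 86/137 × $1,868.98 → $1,173.22
Total COGS = $2,746.91 + $5,321.08 + $5,511.43 + $1,173.22 = $14,752.64
Ending inventory (cost pool remaining) = $695.76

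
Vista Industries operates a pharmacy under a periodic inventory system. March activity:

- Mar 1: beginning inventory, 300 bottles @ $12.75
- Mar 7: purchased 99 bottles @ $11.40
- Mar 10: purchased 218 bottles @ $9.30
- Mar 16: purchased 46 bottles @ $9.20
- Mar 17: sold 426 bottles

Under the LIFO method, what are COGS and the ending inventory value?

COGS = $4,382.45; ending inventory = $3,021.75

Mar 17, 426 sold [LIFO — newest first]: 46 @ $9.20 + 218 @ $9.30 + 99 @ $11.40 + 63 @ $12.75 = $4,382.45
Ending inventory: 237 @ $12.75 = $3,021.75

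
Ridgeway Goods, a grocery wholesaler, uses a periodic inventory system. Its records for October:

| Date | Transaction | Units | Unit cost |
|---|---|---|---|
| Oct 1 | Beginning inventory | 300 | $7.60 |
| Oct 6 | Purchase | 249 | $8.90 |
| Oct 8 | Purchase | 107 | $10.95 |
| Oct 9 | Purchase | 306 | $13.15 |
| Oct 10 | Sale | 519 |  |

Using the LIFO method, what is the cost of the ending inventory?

Ending inventory = $3,552.70

Oct 10, 519 sold [LIFO — newest first]: 306 @ $13.15 + 107 @ $10.95 + 106 @ $8.90 = $6,138.95
Ending inventory: 300 @ $7.60 + 143 @ $8.90 = $3,552.70
Check: goods available $9,691.65 = COGS $6,138.95 + ending $3,552.70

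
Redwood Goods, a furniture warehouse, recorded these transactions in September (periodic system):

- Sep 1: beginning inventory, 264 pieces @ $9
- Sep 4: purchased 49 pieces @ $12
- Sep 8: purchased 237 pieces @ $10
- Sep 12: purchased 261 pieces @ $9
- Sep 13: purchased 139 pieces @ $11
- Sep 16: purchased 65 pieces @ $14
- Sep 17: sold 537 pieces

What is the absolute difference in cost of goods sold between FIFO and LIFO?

FIFO COGS: 264 @ $9 + 49 @ $12 + 224 @ $10 = $5,204
LIFO COGS: 65 @ $14 + 139 @ $11 + 261 @ $9 + 72 @ $10 = $5,508
Difference = |$5,204 − $5,508| = $304

$304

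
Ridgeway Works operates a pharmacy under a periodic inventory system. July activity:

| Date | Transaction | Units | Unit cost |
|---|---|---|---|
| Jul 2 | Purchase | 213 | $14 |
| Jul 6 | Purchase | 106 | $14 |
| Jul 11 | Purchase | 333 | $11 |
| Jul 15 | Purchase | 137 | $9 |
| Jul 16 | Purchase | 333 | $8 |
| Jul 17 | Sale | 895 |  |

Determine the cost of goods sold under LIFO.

COGS = $8,848

Jul 17, 895 sold [LIFO — newest first]: 333 @ $8 + 137 @ $9 + 333 @ $11 + 92 @ $14 = $8,848
Ending inventory: 213 @ $14 + 14 @ $14 = $3,178
Check: goods available $12,026 = COGS $8,848 + ending $3,178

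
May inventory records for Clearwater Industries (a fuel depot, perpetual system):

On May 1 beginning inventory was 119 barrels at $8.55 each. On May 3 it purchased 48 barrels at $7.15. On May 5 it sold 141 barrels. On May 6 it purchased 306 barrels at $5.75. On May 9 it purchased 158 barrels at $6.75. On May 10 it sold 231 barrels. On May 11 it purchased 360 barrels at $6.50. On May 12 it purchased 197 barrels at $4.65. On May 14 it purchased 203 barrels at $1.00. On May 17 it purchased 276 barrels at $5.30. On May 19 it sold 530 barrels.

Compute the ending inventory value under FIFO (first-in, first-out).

May 5, 141 sold [FIFO — oldest first]: 119 @ $8.55 + 22 @ $7.15 = $1,174.75
May 10, 231 sold [FIFO — oldest first]: 26 @ $7.15 + 205 @ $5.75 = $1,364.65
May 19, 530 sold [FIFO — oldest first]: 101 @ $5.75 + 158 @ $6.75 + 271 @ $6.50 = $3,408.75
Total COGS = $1,174.75 + $1,364.65 + $3,408.75 = $5,948.15
Ending inventory: 89 @ $6.50 + 197 @ $4.65 + 203 @ $1.00 + 276 @ $5.30 = $3,160.35

Ending inventory = $3,160.35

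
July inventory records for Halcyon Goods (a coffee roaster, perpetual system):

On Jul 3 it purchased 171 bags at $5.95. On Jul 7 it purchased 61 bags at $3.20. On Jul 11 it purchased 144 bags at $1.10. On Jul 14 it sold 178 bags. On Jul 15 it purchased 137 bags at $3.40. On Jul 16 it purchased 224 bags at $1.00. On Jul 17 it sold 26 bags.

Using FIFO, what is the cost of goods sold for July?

Jul 14, 178 sold [FIFO — oldest first]: 171 @ $5.95 + 7 @ $3.20 = $1,039.85
Jul 17, 26 sold [FIFO — oldest first]: 26 @ $3.20 = $83.20
Total COGS = $1,039.85 + $83.20 = $1,123.05
Ending inventory: 28 @ $3.20 + 144 @ $1.10 + 137 @ $3.40 + 224 @ $1.00 = $937.80

COGS = $1,123.05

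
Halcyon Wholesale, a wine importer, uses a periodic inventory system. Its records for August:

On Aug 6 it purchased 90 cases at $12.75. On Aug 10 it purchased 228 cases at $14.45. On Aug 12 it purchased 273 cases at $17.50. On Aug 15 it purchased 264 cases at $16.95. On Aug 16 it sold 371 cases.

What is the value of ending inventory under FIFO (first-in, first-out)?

Ending inventory = $8,324.80

Aug 16, 371 sold [FIFO — oldest first]: 90 @ $12.75 + 228 @ $14.45 + 53 @ $17.50 = $5,369.60
Ending inventory: 220 @ $17.50 + 264 @ $16.95 = $8,324.80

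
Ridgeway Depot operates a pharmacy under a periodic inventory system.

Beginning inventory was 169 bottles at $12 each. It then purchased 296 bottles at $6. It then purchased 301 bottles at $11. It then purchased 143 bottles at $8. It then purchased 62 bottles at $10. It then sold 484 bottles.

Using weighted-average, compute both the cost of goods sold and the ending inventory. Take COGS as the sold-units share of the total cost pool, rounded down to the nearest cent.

Sale 1, sell 484: 484/971 × $8,879.00 → $4,425.78
Ending inventory (cost pool remaining) = $4,453.22

COGS = $4,425.78; ending inventory = $4,453.22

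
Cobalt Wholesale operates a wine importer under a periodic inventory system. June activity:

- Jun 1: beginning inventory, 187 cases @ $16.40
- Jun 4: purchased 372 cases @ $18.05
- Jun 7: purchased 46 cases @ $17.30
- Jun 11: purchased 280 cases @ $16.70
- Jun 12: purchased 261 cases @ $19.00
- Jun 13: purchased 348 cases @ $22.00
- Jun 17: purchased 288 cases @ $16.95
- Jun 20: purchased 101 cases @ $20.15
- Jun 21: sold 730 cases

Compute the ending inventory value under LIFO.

Ending inventory = $20,366.20

Jun 21, 730 sold [LIFO — newest first]: 101 @ $20.15 + 288 @ $16.95 + 341 @ $22.00 = $14,418.75
Ending inventory: 187 @ $16.40 + 372 @ $18.05 + 46 @ $17.30 + 280 @ $16.70 + 261 @ $19.00 + 7 @ $22.00 = $20,366.20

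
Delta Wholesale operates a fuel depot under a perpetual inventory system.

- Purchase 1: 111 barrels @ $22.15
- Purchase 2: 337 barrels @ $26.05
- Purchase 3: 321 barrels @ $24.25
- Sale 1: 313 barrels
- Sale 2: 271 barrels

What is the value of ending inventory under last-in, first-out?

Sale 1 (313) [LIFO — newest first]: 313 @ $24.25 = $7,590.25
Sale 2 (271) [LIFO — newest first]: 8 @ $24.25 + 263 @ $26.05 = $7,045.15
Total COGS = $7,590.25 + $7,045.15 = $14,635.40
Ending inventory: 111 @ $22.15 + 74 @ $26.05 = $4,386.35

Ending inventory = $4,386.35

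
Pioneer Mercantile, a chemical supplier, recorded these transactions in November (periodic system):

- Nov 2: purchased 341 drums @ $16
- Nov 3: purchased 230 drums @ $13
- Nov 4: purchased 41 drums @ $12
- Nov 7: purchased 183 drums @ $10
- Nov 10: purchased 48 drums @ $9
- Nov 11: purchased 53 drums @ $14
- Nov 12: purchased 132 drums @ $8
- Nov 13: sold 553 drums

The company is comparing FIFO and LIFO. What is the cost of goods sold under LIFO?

FIFO COGS: 341 @ $16 + 212 @ $13 = $8,212
LIFO COGS: 132 @ $8 + 53 @ $14 + 48 @ $9 + 183 @ $10 + 41 @ $12 + 96 @ $13 = $5,800

COGS = $5,800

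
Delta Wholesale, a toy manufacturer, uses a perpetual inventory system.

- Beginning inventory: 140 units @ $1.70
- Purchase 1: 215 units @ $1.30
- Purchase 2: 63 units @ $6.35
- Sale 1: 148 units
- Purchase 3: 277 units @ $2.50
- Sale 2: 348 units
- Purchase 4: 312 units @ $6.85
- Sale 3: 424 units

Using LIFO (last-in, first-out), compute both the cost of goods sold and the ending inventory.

COGS = $3,599.35; ending inventory = $147.90

Sale 1 (148) [LIFO — newest first]: 63 @ $6.35 + 85 @ $1.30 = $510.55
Sale 2 (348) [LIFO — newest first]: 277 @ $2.50 + 71 @ $1.30 = $784.80
Sale 3 (424) [LIFO — newest first]: 312 @ $6.85 + 59 @ $1.30 + 53 @ $1.70 = $2,304.00
Total COGS = $510.55 + $784.80 + $2,304.00 = $3,599.35
Ending inventory: 87 @ $1.70 = $147.90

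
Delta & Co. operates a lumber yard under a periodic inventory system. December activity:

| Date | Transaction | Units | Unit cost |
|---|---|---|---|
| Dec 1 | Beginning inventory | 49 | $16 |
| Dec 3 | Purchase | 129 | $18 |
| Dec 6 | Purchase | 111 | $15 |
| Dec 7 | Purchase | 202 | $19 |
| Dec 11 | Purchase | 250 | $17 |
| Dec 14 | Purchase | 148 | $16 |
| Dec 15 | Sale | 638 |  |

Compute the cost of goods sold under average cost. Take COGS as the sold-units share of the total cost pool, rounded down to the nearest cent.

COGS = $10,927.81

Dec 15, sell 638: 638/889 × $15,227.00 → $10,927.81
Ending inventory (cost pool remaining) = $4,299.19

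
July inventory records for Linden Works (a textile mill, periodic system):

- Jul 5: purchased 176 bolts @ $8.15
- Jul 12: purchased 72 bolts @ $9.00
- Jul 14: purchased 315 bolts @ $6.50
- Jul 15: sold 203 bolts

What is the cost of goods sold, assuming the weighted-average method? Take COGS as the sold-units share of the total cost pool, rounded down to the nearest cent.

Jul 15, sell 203: 203/563 × $4,129.90 → $1,489.11
Ending inventory (cost pool remaining) = $2,640.79
Check: goods available $4,129.90 = COGS $1,489.11 + ending $2,640.79

COGS = $1,489.11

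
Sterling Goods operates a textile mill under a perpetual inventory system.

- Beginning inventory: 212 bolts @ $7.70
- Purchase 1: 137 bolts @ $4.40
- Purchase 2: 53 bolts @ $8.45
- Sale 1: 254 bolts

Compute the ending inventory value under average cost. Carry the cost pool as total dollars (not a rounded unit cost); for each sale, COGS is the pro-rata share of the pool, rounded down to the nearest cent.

After Beginning: 212 on hand, pool $1,632.40 (≈ $7.7000 each)
After Purchase 1: 349 on hand, pool $2,235.20 (≈ $6.4046 each)
After Purchase 2: 402 on hand, pool $2,683.05 (≈ $6.6743 each)
Sale 1, sell 254: 254/402 × $2,683.05 → $1,695.26
Ending inventory (cost pool remaining) = $987.79

Ending inventory = $987.79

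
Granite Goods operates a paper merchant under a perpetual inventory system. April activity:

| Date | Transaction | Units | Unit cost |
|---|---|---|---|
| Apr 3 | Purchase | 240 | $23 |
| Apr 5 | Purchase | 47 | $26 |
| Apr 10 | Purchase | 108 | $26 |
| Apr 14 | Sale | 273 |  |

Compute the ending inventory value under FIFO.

Ending inventory = $3,172

Apr 14, 273 sold [FIFO — oldest first]: 240 @ $23 + 33 @ $26 = $6,378
Ending inventory: 14 @ $26 + 108 @ $26 = $3,172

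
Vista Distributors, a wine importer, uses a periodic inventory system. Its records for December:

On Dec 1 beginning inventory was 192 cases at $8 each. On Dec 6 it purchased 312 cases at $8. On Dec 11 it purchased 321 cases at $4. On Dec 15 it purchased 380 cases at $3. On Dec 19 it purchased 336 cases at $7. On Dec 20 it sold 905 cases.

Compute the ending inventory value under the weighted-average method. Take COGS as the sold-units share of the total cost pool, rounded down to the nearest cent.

Ending inventory = $3,635.23

Dec 20, sell 905: 905/1541 × $8,808.00 → $5,172.77
Ending inventory (cost pool remaining) = $3,635.23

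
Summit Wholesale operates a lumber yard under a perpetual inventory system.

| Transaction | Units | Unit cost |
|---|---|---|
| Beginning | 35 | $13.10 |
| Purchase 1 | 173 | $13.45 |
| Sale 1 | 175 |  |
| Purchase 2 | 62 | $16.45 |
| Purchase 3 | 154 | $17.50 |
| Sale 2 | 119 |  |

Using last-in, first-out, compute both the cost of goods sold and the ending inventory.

COGS = $4,435.55; ending inventory = $2,064.70

Sale 1 (175) [LIFO — newest first]: 173 @ $13.45 + 2 @ $13.10 = $2,353.05
Sale 2 (119) [LIFO — newest first]: 119 @ $17.50 = $2,082.50
Total COGS = $2,353.05 + $2,082.50 = $4,435.55
Ending inventory: 33 @ $13.10 + 62 @ $16.45 + 35 @ $17.50 = $2,064.70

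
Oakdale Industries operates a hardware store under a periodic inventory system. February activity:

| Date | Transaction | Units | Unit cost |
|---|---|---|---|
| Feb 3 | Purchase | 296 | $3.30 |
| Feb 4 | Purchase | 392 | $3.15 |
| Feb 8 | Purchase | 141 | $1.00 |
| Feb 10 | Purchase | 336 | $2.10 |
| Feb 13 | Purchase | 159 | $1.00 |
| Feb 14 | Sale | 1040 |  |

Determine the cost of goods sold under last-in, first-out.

Feb 14, 1040 sold [LIFO — newest first]: 159 @ $1.00 + 336 @ $2.10 + 141 @ $1.00 + 392 @ $3.15 + 12 @ $3.30 = $2,280.00
Ending inventory: 284 @ $3.30 = $937.20

COGS = $2,280.00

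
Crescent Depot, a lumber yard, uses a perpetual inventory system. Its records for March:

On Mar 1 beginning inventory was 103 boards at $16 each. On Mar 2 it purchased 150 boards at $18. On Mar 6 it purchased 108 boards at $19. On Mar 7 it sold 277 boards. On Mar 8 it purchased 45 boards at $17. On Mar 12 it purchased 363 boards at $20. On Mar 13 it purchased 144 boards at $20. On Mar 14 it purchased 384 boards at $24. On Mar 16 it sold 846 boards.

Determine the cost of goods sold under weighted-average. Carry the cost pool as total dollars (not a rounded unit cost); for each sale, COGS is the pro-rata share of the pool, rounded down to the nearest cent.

COGS = $22,834.55

After Mar 1: 103 on hand, pool $1,648.00 (≈ $16.0000 each)
After Mar 2: 253 on hand, pool $4,348.00 (≈ $17.1858 each)
After Mar 6: 361 on hand, pool $6,400.00 (≈ $17.7285 each)
Mar 7, sell 277: 277/361 × $6,400.00 → $4,910.80
After Mar 8: 129 on hand, pool $2,254.20 (≈ $17.4744 each)
After Mar 12: 492 on hand, pool $9,514.20 (≈ $19.3378 each)
After Mar 13: 636 on hand, pool $12,394.20 (≈ $19.4877 each)
After Mar 14: 1020 on hand, pool $21,610.20 (≈ $21.1865 each)
Mar 16, sell 846: 846/1020 × $21,610.20 → $17,923.75
Total COGS = $4,910.80 + $17,923.75 = $22,834.55
Ending inventory (cost pool remaining) = $3,686.45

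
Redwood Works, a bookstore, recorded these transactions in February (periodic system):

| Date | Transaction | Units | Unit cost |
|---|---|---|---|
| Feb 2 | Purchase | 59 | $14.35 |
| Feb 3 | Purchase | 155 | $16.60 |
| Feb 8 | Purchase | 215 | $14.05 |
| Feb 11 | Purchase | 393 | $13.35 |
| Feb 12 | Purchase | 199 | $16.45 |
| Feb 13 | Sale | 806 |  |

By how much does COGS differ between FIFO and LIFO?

$53.45

FIFO COGS: 59 @ $14.35 + 155 @ $16.60 + 215 @ $14.05 + 377 @ $13.35 = $11,473.35
LIFO COGS: 199 @ $16.45 + 393 @ $13.35 + 214 @ $14.05 = $11,526.80
Difference = |$11,473.35 − $11,526.80| = $53.45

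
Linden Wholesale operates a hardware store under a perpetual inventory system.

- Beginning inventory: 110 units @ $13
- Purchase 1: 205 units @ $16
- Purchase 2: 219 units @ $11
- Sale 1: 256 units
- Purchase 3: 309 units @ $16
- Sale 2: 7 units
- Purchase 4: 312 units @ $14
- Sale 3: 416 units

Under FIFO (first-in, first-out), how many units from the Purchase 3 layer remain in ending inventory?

164

Sale 1 (256) [FIFO — oldest first]: 110 @ $13 + 146 @ $16 = $3,766
Sale 2 (7) [FIFO — oldest first]: 7 @ $16 = $112
Sale 3 (416) [FIFO — oldest first]: 52 @ $16 + 219 @ $11 + 145 @ $16 = $5,561
Total COGS = $3,766 + $112 + $5,561 = $9,439
Ending inventory: 164 @ $16 + 312 @ $14 = $6,992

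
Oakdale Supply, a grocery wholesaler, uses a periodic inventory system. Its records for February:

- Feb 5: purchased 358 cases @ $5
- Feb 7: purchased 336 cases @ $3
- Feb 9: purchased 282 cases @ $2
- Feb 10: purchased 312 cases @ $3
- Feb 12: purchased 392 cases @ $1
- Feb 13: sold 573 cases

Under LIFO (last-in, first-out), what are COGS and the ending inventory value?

COGS = $935; ending inventory = $3,755

Feb 13, 573 sold [LIFO — newest first]: 392 @ $1 + 181 @ $3 = $935
Ending inventory: 358 @ $5 + 336 @ $3 + 282 @ $2 + 131 @ $3 = $3,755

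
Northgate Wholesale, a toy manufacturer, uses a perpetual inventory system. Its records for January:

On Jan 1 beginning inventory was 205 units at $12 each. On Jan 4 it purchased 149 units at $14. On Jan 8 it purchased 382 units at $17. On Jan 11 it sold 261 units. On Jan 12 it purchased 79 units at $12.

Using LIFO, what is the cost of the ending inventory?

Jan 11, 261 sold [LIFO — newest first]: 261 @ $17 = $4,437
Ending inventory: 205 @ $12 + 149 @ $14 + 121 @ $17 + 79 @ $12 = $7,551

Ending inventory = $7,551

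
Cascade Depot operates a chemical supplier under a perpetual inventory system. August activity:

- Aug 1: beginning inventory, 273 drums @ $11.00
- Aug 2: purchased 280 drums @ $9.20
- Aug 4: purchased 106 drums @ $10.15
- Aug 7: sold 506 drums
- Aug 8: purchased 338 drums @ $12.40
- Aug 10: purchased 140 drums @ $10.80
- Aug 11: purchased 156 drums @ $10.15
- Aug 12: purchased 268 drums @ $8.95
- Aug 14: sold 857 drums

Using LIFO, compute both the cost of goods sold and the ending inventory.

COGS = $14,099.10; ending inventory = $2,241.00

Aug 7, 506 sold [LIFO — newest first]: 106 @ $10.15 + 280 @ $9.20 + 120 @ $11.00 = $4,971.90
Aug 14, 857 sold [LIFO — newest first]: 268 @ $8.95 + 156 @ $10.15 + 140 @ $10.80 + 293 @ $12.40 = $9,127.20
Total COGS = $4,971.90 + $9,127.20 = $14,099.10
Ending inventory: 153 @ $11.00 + 45 @ $12.40 = $2,241.00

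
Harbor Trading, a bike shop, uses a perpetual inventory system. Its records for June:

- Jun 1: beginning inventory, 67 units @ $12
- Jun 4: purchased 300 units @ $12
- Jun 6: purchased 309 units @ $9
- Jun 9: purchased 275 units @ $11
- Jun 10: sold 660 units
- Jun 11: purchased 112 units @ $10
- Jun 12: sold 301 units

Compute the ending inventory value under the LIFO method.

Jun 10, 660 sold [LIFO — newest first]: 275 @ $11 + 309 @ $9 + 76 @ $12 = $6,718
Jun 12, 301 sold [LIFO — newest first]: 112 @ $10 + 189 @ $12 = $3,388
Total COGS = $6,718 + $3,388 = $10,106
Ending inventory: 67 @ $12 + 35 @ $12 = $1,224

Ending inventory = $1,224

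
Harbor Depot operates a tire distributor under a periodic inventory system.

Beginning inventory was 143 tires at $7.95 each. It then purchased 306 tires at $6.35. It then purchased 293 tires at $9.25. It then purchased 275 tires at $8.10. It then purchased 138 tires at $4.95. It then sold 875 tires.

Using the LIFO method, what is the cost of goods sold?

COGS = $6,694.00

Sale 1 (875) [LIFO — newest first]: 138 @ $4.95 + 275 @ $8.10 + 293 @ $9.25 + 169 @ $6.35 = $6,694.00
Ending inventory: 143 @ $7.95 + 137 @ $6.35 = $2,006.80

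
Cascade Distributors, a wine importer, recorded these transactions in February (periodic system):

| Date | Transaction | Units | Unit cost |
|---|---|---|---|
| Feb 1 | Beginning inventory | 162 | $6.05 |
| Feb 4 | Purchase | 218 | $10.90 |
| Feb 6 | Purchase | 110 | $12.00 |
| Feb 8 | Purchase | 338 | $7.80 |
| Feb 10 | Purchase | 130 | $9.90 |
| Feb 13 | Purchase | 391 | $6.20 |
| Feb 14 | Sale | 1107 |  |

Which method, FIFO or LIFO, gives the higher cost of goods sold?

FIFO

FIFO COGS: 162 @ $6.05 + 218 @ $10.90 + 110 @ $12.00 + 338 @ $7.80 + 130 @ $9.90 + 149 @ $6.20 = $9,523.50
LIFO COGS: 391 @ $6.20 + 130 @ $9.90 + 338 @ $7.80 + 110 @ $12.00 + 138 @ $10.90 = $9,171.80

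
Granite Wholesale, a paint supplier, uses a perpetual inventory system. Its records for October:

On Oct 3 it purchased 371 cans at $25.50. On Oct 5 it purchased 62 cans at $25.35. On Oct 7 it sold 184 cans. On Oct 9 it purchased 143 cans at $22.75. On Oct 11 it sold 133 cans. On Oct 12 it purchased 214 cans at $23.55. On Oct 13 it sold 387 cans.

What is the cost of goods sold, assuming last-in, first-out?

Oct 7, 184 sold [LIFO — newest first]: 62 @ $25.35 + 122 @ $25.50 = $4,682.70
Oct 11, 133 sold [LIFO — newest first]: 133 @ $22.75 = $3,025.75
Oct 13, 387 sold [LIFO — newest first]: 214 @ $23.55 + 10 @ $22.75 + 163 @ $25.50 = $9,423.70
Total COGS = $4,682.70 + $3,025.75 + $9,423.70 = $17,132.15
Ending inventory: 86 @ $25.50 = $2,193.00

COGS = $17,132.15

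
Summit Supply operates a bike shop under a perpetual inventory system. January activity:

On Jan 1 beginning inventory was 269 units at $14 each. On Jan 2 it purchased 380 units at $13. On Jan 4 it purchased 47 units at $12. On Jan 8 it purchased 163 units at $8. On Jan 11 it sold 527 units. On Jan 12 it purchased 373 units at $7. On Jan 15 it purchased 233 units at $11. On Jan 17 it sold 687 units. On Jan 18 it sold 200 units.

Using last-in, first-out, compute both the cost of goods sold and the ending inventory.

COGS = $15,034; ending inventory = $714

Jan 11, 527 sold [LIFO — newest first]: 163 @ $8 + 47 @ $12 + 317 @ $13 = $5,989
Jan 17, 687 sold [LIFO — newest first]: 233 @ $11 + 373 @ $7 + 63 @ $13 + 18 @ $14 = $6,245
Jan 18, 200 sold [LIFO — newest first]: 200 @ $14 = $2,800
Total COGS = $5,989 + $6,245 + $2,800 = $15,034
Ending inventory: 51 @ $14 = $714
Check: goods available $15,748 = COGS $15,034 + ending $714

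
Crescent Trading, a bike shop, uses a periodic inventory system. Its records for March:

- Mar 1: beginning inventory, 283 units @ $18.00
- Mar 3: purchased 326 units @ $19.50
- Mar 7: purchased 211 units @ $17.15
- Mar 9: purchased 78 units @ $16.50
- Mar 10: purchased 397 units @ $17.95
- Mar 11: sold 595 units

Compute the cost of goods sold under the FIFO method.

Mar 11, 595 sold [FIFO — oldest first]: 283 @ $18.00 + 312 @ $19.50 = $11,178.00
Ending inventory: 14 @ $19.50 + 211 @ $17.15 + 78 @ $16.50 + 397 @ $17.95 = $12,304.80
Check: goods available $23,482.80 = COGS $11,178.00 + ending $12,304.80

COGS = $11,178.00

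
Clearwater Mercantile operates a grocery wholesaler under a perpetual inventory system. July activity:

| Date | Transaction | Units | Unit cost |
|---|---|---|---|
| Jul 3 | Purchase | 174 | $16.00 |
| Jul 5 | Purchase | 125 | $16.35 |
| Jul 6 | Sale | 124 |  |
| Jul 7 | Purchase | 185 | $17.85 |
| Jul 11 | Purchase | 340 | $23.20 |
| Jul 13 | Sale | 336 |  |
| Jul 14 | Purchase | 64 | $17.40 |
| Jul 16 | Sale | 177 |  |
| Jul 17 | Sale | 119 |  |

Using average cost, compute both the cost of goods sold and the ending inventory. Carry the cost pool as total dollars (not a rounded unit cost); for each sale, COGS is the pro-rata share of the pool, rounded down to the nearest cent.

COGS = $14,540.37; ending inventory = $2,591.23

After Jul 3: 174 on hand, pool $2,784.00 (≈ $16.0000 each)
After Jul 5: 299 on hand, pool $4,827.75 (≈ $16.1463 each)
Jul 6, sell 124: 124/299 × $4,827.75 → $2,002.14
After Jul 7: 360 on hand, pool $6,127.86 (≈ $17.0218 each)
After Jul 11: 700 on hand, pool $14,015.86 (≈ $20.0227 each)
Jul 13, sell 336: 336/700 × $14,015.86 → $6,727.61
After Jul 14: 428 on hand, pool $8,401.85 (≈ $19.6305 each)
Jul 16, sell 177: 177/428 × $8,401.85 → $3,474.59
Jul 17, sell 119: 119/251 × $4,927.26 → $2,336.03
Total COGS = $2,002.14 + $6,727.61 + $3,474.59 + $2,336.03 = $14,540.37
Ending inventory (cost pool remaining) = $2,591.23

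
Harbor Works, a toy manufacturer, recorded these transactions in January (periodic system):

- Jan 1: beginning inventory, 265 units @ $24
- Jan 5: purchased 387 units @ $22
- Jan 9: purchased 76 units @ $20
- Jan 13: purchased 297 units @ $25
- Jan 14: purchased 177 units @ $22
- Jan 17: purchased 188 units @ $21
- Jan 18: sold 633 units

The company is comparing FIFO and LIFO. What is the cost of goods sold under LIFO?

FIFO COGS: 265 @ $24 + 368 @ $22 = $14,456
LIFO COGS: 188 @ $21 + 177 @ $22 + 268 @ $25 = $14,542

COGS = $14,542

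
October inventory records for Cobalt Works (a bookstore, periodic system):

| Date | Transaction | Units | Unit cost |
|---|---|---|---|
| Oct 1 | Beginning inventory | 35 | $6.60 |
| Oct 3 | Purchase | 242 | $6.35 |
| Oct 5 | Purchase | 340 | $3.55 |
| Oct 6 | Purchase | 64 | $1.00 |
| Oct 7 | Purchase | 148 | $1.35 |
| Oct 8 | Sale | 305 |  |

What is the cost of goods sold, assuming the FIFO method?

COGS = $1,867.10

Oct 8, 305 sold [FIFO — oldest first]: 35 @ $6.60 + 242 @ $6.35 + 28 @ $3.55 = $1,867.10
Ending inventory: 312 @ $3.55 + 64 @ $1.00 + 148 @ $1.35 = $1,371.40
Check: goods available $3,238.50 = COGS $1,867.10 + ending $1,371.40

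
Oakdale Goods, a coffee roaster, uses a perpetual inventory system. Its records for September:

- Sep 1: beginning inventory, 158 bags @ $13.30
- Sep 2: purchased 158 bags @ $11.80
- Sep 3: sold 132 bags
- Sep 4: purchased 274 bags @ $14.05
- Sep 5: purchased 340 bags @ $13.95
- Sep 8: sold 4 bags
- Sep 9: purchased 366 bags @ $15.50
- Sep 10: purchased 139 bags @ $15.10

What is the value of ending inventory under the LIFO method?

Ending inventory = $18,717.00

Sep 3, 132 sold [LIFO — newest first]: 132 @ $11.80 = $1,557.60
Sep 8, 4 sold [LIFO — newest first]: 4 @ $13.95 = $55.80
Total COGS = $1,557.60 + $55.80 = $1,613.40
Ending inventory: 158 @ $13.30 + 26 @ $11.80 + 274 @ $14.05 + 336 @ $13.95 + 366 @ $15.50 + 139 @ $15.10 = $18,717.00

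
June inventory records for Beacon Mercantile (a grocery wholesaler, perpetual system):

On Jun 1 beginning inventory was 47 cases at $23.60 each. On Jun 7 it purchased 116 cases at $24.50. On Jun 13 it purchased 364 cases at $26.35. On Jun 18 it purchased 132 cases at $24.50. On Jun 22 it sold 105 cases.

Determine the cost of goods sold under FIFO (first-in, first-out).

Jun 22, 105 sold [FIFO — oldest first]: 47 @ $23.60 + 58 @ $24.50 = $2,530.20
Ending inventory: 58 @ $24.50 + 364 @ $26.35 + 132 @ $24.50 = $14,246.40

COGS = $2,530.20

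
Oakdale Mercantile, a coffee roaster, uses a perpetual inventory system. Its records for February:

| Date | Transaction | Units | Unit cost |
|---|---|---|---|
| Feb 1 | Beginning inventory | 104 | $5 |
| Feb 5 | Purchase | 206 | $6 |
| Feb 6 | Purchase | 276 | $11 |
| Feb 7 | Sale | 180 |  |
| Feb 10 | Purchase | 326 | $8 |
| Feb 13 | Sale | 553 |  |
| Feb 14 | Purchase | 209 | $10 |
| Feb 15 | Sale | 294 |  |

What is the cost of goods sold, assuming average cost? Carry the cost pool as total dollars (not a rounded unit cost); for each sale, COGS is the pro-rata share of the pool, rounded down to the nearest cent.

After Feb 1: 104 on hand, pool $520.00 (≈ $5.0000 each)
After Feb 5: 310 on hand, pool $1,756.00 (≈ $5.6645 each)
After Feb 6: 586 on hand, pool $4,792.00 (≈ $8.1775 each)
Feb 7, sell 180: 180/586 × $4,792.00 → $1,471.94
After Feb 10: 732 on hand, pool $5,928.06 (≈ $8.0984 each)
Feb 13, sell 553: 553/732 × $5,928.06 → $4,478.43
After Feb 14: 388 on hand, pool $3,539.63 (≈ $9.1228 each)
Feb 15, sell 294: 294/388 × $3,539.63 → $2,682.09
Total COGS = $1,471.94 + $4,478.43 + $2,682.09 = $8,632.46
Ending inventory (cost pool remaining) = $857.54

COGS = $8,632.46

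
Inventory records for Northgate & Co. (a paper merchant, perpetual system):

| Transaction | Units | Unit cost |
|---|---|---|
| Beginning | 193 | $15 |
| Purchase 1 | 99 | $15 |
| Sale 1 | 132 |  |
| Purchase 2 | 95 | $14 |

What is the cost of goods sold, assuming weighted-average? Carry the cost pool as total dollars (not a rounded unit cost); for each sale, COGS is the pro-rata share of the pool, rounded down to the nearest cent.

COGS = $1,980.00

After Beginning: 193 on hand, pool $2,895.00 (≈ $15.0000 each)
After Purchase 1: 292 on hand, pool $4,380.00 (≈ $15.0000 each)
Sale 1, sell 132: 132/292 × $4,380.00 → $1,980.00
After Purchase 2: 255 on hand, pool $3,730.00 (≈ $14.6275 each)
Ending inventory (cost pool remaining) = $3,730.00
Check: goods available $5,710.00 = COGS $1,980.00 + ending $3,730.00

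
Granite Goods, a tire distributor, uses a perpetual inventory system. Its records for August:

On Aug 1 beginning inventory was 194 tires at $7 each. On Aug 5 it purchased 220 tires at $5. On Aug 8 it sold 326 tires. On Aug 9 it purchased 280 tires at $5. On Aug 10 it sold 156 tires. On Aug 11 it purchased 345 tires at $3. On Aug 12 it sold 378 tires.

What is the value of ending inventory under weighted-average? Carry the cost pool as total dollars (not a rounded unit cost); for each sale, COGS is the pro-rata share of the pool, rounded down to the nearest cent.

Ending inventory = $688.53

After Aug 1: 194 on hand, pool $1,358.00 (≈ $7.0000 each)
After Aug 5: 414 on hand, pool $2,458.00 (≈ $5.9372 each)
Aug 8, sell 326: 326/414 × $2,458.00 → $1,935.52
After Aug 9: 368 on hand, pool $1,922.48 (≈ $5.2241 each)
Aug 10, sell 156: 156/368 × $1,922.48 → $814.96
After Aug 11: 557 on hand, pool $2,142.52 (≈ $3.8465 each)
Aug 12, sell 378: 378/557 × $2,142.52 → $1,453.99
Total COGS = $1,935.52 + $814.96 + $1,453.99 = $4,204.47
Ending inventory (cost pool remaining) = $688.53
Check: goods available $4,893.00 = COGS $4,204.47 + ending $688.53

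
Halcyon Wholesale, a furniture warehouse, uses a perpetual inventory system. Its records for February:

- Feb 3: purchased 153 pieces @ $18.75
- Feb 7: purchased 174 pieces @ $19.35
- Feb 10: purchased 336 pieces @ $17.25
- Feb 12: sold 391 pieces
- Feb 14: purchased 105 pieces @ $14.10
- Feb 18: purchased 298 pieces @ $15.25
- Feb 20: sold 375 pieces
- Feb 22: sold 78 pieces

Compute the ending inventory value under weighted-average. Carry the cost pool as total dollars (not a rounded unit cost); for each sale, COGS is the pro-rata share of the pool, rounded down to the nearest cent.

Ending inventory = $3,604.98

After Feb 3: 153 on hand, pool $2,868.75 (≈ $18.7500 each)
After Feb 7: 327 on hand, pool $6,235.65 (≈ $19.0693 each)
After Feb 10: 663 on hand, pool $12,031.65 (≈ $18.1473 each)
Feb 12, sell 391: 391/663 × $12,031.65 → $7,095.58
After Feb 14: 377 on hand, pool $6,416.57 (≈ $17.0201 each)
After Feb 18: 675 on hand, pool $10,961.07 (≈ $16.2386 each)
Feb 20, sell 375: 375/675 × $10,961.07 → $6,089.48
Feb 22, sell 78: 78/300 × $4,871.59 → $1,266.61
Total COGS = $7,095.58 + $6,089.48 + $1,266.61 = $14,451.67
Ending inventory (cost pool remaining) = $3,604.98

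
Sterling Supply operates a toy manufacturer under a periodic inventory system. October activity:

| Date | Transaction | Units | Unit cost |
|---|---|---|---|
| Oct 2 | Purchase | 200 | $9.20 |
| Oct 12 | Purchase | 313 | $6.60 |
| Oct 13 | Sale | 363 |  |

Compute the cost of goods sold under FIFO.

Oct 13, 363 sold [FIFO — oldest first]: 200 @ $9.20 + 163 @ $6.60 = $2,915.80
Ending inventory: 150 @ $6.60 = $990.00

COGS = $2,915.80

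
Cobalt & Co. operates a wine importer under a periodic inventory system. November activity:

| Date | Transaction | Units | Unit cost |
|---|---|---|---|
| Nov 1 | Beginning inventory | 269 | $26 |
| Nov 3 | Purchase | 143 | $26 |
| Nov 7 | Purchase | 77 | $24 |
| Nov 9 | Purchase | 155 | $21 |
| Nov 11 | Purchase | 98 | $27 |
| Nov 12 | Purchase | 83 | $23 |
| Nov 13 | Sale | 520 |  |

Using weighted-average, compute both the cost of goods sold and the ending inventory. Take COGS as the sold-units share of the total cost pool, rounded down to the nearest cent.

COGS = $12,839.27; ending inventory = $7,530.73

Nov 13, sell 520: 520/825 × $20,370.00 → $12,839.27
Ending inventory (cost pool remaining) = $7,530.73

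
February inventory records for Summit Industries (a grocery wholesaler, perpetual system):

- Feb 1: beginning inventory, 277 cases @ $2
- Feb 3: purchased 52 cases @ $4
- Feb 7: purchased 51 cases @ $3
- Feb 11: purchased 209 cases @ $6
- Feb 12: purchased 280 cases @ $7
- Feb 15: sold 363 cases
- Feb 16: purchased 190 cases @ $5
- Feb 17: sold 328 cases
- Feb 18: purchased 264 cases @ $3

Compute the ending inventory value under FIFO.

Feb 15, 363 sold [FIFO — oldest first]: 277 @ $2 + 52 @ $4 + 34 @ $3 = $864
Feb 17, 328 sold [FIFO — oldest first]: 17 @ $3 + 209 @ $6 + 102 @ $7 = $2,019
Total COGS = $864 + $2,019 = $2,883
Ending inventory: 178 @ $7 + 190 @ $5 + 264 @ $3 = $2,988

Ending inventory = $2,988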